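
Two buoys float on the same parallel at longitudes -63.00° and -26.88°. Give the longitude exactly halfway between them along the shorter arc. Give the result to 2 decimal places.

-44.94°

Signed shortest Δλ from -63.00° to -26.88° is +36.12°.
Midpoint longitude = -63.00° + (+36.12°)/2 = -63.00° + 18.06° = -44.94°.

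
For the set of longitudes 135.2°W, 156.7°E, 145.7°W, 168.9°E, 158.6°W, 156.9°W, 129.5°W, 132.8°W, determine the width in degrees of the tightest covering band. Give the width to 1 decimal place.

73.8°

Sort the longitudes: -158.6°, -156.9°, -145.7°, -135.2°, -132.8°, -129.5°, +156.7°, +168.9°.
Eastward gaps between consecutive values (wrapping around): 1.7°, 11.2°, 10.5°, 2.4°, 3.3°, 286.2°, 12.2°, 32.5°.
Largest gap = 286.2° ⇒ minimal covering band is its complement: 360° − 286.2° = 73.8°.
Band runs from +156.7° eastward to -129.5°, crossing the antimeridian.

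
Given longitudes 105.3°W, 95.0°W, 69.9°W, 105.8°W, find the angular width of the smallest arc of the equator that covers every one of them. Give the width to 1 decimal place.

Sort the longitudes: -105.8°, -105.3°, -95.0°, -69.9°.
Eastward gaps between consecutive values (wrapping around): 0.5°, 10.3°, 25.1°, 324.1°.
Largest gap = 324.1° ⇒ minimal covering band is its complement: 360° − 324.1° = 35.9°.
Band runs from -105.8° eastward to -69.9°.

35.9°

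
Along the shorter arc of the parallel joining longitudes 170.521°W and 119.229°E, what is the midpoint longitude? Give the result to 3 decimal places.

Signed shortest Δλ from -170.521° to +119.229° is -70.250°.
Midpoint longitude = -170.521° + (-70.250°)/2 = -170.521° − 35.125° = -205.646°.
Normalise into (−180°, 180°]: +154.354°.
(The naïve average (-170.521 + +119.229)/2 = -25.646° is on the wrong side of the globe.)

154.354°E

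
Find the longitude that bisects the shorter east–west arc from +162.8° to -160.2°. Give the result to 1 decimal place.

Signed shortest Δλ from +162.8° to -160.2° is +37.0°.
Midpoint longitude = +162.8° + (+37.0°)/2 = +162.8° + 18.5° = +181.3°.
Normalise into (−180°, 180°]: -178.7°.
(The naïve average (+162.8 + -160.2)/2 = 1.3° is on the wrong side of the globe.)

-178.7°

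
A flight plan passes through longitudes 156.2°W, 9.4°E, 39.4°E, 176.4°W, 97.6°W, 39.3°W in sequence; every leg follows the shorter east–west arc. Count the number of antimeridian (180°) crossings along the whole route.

Leg 1: -156.2° → +9.4°, shortest Δλ = 165.6° (east) — does not cross 180°.
Leg 2: +9.4° → +39.4°, shortest Δλ = 30.0° (east) — does not cross 180°.
Leg 3: +39.4° → -176.4°, shortest Δλ = 144.2° (east) — crosses 180°.
Leg 4: -176.4° → -97.6°, shortest Δλ = 78.8° (east) — does not cross 180°.
Leg 5: -97.6° → -39.3°, shortest Δλ = 58.3° (east) — does not cross 180°.
Total crossings: 1.

1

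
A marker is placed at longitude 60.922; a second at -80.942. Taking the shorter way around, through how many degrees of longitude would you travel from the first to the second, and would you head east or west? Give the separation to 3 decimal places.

141.864° west

Raw difference: -80.942 − 60.922 = -141.864°.
Normalise into (−180°, 180°]: -141.864° stays -141.864°.
Negative ⇒ the second point lies to the west; separation 141.864°.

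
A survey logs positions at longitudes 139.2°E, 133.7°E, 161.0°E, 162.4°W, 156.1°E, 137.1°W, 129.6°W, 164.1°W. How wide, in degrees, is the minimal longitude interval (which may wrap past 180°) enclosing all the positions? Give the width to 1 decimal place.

96.7°

Sort the longitudes: -164.1°, -162.4°, -137.1°, -129.6°, +133.7°, +139.2°, +156.1°, +161.0°.
Eastward gaps between consecutive values (wrapping around): 1.7°, 25.3°, 7.5°, 263.3°, 5.5°, 16.9°, 4.9°, 34.9°.
Largest gap = 263.3° ⇒ minimal covering band is its complement: 360° − 263.3° = 96.7°.
Band runs from +133.7° eastward to -129.6°, crossing the antimeridian.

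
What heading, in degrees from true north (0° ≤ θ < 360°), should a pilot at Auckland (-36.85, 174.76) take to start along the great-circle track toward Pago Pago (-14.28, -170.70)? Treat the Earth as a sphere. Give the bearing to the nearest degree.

Δλ = -170.70 − 174.76 = -345.46°; wrapped into (−180°, 180°]: 14.54°.
θ = atan2( sin Δλ · cos φ₂ , cos φ₁ · sin φ₂ − sin φ₁ · cos φ₂ · cos Δλ )
  = atan2(0.24330, 0.36520) = 33.672° → normalised to [0°, 360°): 33.672°.

34°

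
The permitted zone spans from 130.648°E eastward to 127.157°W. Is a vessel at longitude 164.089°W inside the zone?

Yes

Band width going east from +130.648° to -127.157°: ((-127.157 − 130.648) mod 360) = 102.195°.
Offset of -164.089° east of the west edge: ((-164.089 − 130.648) mod 360) = 65.263°.
65.263° ≤ 102.195° ⇒ inside.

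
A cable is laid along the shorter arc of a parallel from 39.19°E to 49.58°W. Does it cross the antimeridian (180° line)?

No

Signed shortest Δλ = ((-49.58 − 39.19 + 180) mod 360) − 180 = -88.77°.
Going west by 88.77° from +39.19° reaches -49.58° without touching 180°.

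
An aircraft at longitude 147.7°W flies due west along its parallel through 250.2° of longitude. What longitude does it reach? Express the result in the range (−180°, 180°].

Start at -147.7°; shift −250.2° → -397.9°.
-397.9° lies outside (−180°, 180°]; add 360° → -37.9°.

37.9°W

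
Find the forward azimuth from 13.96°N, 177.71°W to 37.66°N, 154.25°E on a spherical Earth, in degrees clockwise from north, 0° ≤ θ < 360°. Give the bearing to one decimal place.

318.8°

Δλ = 154.25 − -177.71 = 331.96°; wrapped into (−180°, 180°]: -28.04°.
θ = atan2( sin Δλ · cos φ₂ , cos φ₁ · sin φ₂ − sin φ₁ · cos φ₂ · cos Δλ )
  = atan2(-0.37215, 0.42437) = -41.249° → normalised to [0°, 360°): 318.751°.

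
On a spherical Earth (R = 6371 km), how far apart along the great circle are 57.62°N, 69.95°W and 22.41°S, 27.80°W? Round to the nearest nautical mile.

Δλ = -27.80 − -69.95 = 42.15°.
Δφ = -22.41 − 57.62 = -80.03°.
a = sin²(Δφ/2) + cos φ₁ · cos φ₂ · sin²(Δλ/2) = 0.477451.
c = 2·atan2(√a, √(1−a)) = 1.52568 rad → d = 6371·c ≈ 9720.13 km ≈ 5248.45 nmi.

5248 nmi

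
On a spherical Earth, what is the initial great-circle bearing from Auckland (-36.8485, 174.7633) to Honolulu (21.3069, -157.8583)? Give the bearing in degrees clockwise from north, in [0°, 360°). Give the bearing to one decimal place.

Δλ = -157.8583 − 174.7633 = -332.6216°; wrapped into (−180°, 180°]: 27.3784°.
θ = atan2( sin Δλ · cos φ₂ , cos φ₁ · sin φ₂ − sin φ₁ · cos φ₂ · cos Δλ )
  = atan2(0.42843, 0.78690) = 28.566° → normalised to [0°, 360°): 28.566°.

28.6°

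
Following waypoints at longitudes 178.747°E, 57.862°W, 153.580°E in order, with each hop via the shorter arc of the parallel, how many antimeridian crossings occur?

2

Leg 1: +178.747° → -57.862°, shortest Δλ = 123.391° (east) — crosses 180°.
Leg 2: -57.862° → +153.580°, shortest Δλ = -148.558° (west) — crosses 180°.
Total crossings: 2.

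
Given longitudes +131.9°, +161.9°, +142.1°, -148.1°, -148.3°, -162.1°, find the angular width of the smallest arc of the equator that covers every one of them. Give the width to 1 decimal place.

Sort the longitudes: -162.1°, -148.3°, -148.1°, +131.9°, +142.1°, +161.9°.
Eastward gaps between consecutive values (wrapping around): 13.8°, 0.2°, 280.0°, 10.2°, 19.8°, 36.0°.
Largest gap = 280.0° ⇒ minimal covering band is its complement: 360° − 280.0° = 80.0°.
Band runs from +131.9° eastward to -148.1°, crossing the antimeridian.

80.0°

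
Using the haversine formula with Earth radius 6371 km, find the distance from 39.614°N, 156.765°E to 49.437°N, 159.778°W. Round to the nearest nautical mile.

Δλ = -159.778 − 156.765 = -316.543°; wrapped into (−180°, 180°]: 43.457°.
Δφ = 49.437 − 39.614 = 9.823°.
a = sin²(Δφ/2) + cos φ₁ · cos φ₂ · sin²(Δλ/2) = 0.075988.
c = 2·atan2(√a, √(1−a)) = 0.55855 rad → d = 6371·c ≈ 3558.52 km ≈ 1921.45 nmi.

1921 nmi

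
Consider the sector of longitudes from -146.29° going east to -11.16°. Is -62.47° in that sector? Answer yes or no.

Yes

Band width going east from -146.29° to -11.16°: ((-11.16 − -146.29) mod 360) = 135.13°.
Offset of -62.47° east of the west edge: ((-62.47 − -146.29) mod 360) = 83.82°.
83.82° ≤ 135.13° ⇒ inside.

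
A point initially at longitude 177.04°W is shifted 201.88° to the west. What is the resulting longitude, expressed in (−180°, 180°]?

18.92°W

Start at -177.04°; shift −201.88° → -378.92°.
-378.92° lies outside (−180°, 180°]; add 360° → -18.92°.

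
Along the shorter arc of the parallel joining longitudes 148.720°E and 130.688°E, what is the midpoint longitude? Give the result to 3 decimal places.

139.704°E

Signed shortest Δλ from +148.720° to +130.688° is -18.032°.
Midpoint longitude = +148.720° + (-18.032°)/2 = +148.720° − 9.016° = +139.704°.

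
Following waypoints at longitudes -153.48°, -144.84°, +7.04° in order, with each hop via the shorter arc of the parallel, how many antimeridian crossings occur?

Leg 1: -153.48° → -144.84°, shortest Δλ = 8.64° (east) — does not cross 180°.
Leg 2: -144.84° → +7.04°, shortest Δλ = 151.88° (east) — does not cross 180°.
Total crossings: 0.

0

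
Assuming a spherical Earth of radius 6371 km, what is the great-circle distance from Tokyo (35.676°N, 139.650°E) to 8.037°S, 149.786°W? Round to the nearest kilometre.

8815 km

Δλ = -149.786 − 139.650 = -289.436°; wrapped into (−180°, 180°]: 70.564°.
Δφ = -8.037 − 35.676 = -43.713°.
a = sin²(Δφ/2) + cos φ₁ · cos φ₂ · sin²(Δλ/2) = 0.406944.
c = 2·atan2(√a, √(1−a)) = 1.38359 rad → d = 6371·c ≈ 8814.87 km.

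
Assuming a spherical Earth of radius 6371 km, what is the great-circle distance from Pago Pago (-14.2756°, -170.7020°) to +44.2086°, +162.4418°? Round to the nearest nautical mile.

Δλ = 162.4418 − -170.7020 = 333.1438°; wrapped into (−180°, 180°]: -26.8562°.
Δφ = 44.2086 − -14.2756 = 58.4842°.
a = sin²(Δφ/2) + cos φ₁ · cos φ₂ · sin²(Δλ/2) = 0.276096.
c = 2·atan2(√a, √(1−a)) = 1.10648 rad → d = 6371·c ≈ 7049.41 km ≈ 3806.37 nmi.

3806 nmi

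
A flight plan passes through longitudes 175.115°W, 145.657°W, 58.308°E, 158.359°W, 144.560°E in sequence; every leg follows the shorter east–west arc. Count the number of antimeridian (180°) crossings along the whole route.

3

Leg 1: -175.115° → -145.657°, shortest Δλ = 29.458° (east) — does not cross 180°.
Leg 2: -145.657° → +58.308°, shortest Δλ = -156.035° (west) — crosses 180°.
Leg 3: +58.308° → -158.359°, shortest Δλ = 143.333° (east) — crosses 180°.
Leg 4: -158.359° → +144.560°, shortest Δλ = -57.081° (west) — crosses 180°.
Total crossings: 3.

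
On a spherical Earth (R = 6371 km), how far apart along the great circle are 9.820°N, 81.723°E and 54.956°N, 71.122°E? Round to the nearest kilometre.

5105 km

Δλ = 71.122 − 81.723 = -10.601°.
Δφ = 54.956 − 9.820 = 45.136°.
a = sin²(Δφ/2) + cos φ₁ · cos φ₂ · sin²(Δλ/2) = 0.152115.
c = 2·atan2(√a, √(1−a)) = 0.80131 rad → d = 6371·c ≈ 5105.12 km.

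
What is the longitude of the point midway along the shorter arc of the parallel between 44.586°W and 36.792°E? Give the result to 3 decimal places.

Signed shortest Δλ from -44.586° to +36.792° is +81.378°.
Midpoint longitude = -44.586° + (+81.378°)/2 = -44.586° + 40.689° = -3.897°.

3.897°W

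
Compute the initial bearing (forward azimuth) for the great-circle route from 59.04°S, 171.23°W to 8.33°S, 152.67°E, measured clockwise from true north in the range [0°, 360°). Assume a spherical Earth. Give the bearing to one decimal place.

Δλ = 152.67 − -171.23 = 323.90°; wrapped into (−180°, 180°]: -36.10°.
θ = atan2( sin Δλ · cos φ₂ , cos φ₁ · sin φ₂ − sin φ₁ · cos φ₂ · cos Δλ )
  = atan2(-0.58298, 0.61103) = -43.654° → normalised to [0°, 360°): 316.346°.

316.3°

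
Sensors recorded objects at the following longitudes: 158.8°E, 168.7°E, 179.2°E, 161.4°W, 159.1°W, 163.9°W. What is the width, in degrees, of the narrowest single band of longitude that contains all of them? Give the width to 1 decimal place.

Sort the longitudes: -163.9°, -161.4°, -159.1°, +158.8°, +168.7°, +179.2°.
Eastward gaps between consecutive values (wrapping around): 2.5°, 2.3°, 317.9°, 9.9°, 10.5°, 16.9°.
Largest gap = 317.9° ⇒ minimal covering band is its complement: 360° − 317.9° = 42.1°.
Band runs from +158.8° eastward to -159.1°, crossing the antimeridian.

42.1°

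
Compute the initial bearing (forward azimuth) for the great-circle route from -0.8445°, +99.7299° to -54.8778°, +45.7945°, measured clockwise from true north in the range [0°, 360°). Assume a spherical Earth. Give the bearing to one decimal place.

Δλ = 45.7945 − 99.7299 = -53.9354°.
θ = atan2( sin Δλ · cos φ₂ , cos φ₁ · sin φ₂ − sin φ₁ · cos φ₂ · cos Δλ )
  = atan2(-0.46506, -0.81285) = -150.224° → normalised to [0°, 360°): 209.776°.

209.8°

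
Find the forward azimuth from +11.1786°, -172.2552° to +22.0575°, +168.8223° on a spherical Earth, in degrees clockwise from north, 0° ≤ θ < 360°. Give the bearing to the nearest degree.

Δλ = 168.8223 − -172.2552 = 341.0775°; wrapped into (−180°, 180°]: -18.9225°.
θ = atan2( sin Δλ · cos φ₂ , cos φ₁ · sin φ₂ − sin φ₁ · cos φ₂ · cos Δλ )
  = atan2(-0.30055, 0.19844) = -56.565° → normalised to [0°, 360°): 303.435°.

303°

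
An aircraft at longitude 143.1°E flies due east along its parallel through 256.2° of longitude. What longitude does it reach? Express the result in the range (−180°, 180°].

Start at +143.1°; shift +256.2° → +399.3°.
+399.3° lies outside (−180°, 180°]; subtract 360° → +39.3°.

39.3°E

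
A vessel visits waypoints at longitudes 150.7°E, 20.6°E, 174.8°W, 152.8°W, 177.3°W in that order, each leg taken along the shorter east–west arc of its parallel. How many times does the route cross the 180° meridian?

1

Leg 1: +150.7° → +20.6°, shortest Δλ = -130.1° (west) — does not cross 180°.
Leg 2: +20.6° → -174.8°, shortest Δλ = 164.6° (east) — crosses 180°.
Leg 3: -174.8° → -152.8°, shortest Δλ = 22.0° (east) — does not cross 180°.
Leg 4: -152.8° → -177.3°, shortest Δλ = -24.5° (west) — does not cross 180°.
Total crossings: 1.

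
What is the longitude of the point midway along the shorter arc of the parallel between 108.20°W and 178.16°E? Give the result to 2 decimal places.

145.02°W

Signed shortest Δλ from -108.20° to +178.16° is -73.64°.
Midpoint longitude = -108.20° + (-73.64°)/2 = -108.20° − 36.82° = -145.02°.
(The naïve average (-108.20 + +178.16)/2 = 34.98° is on the wrong side of the globe.)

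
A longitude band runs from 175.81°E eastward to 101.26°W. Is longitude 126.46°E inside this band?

No

Band width going east from +175.81° to -101.26°: ((-101.26 − 175.81) mod 360) = 82.93°.
Offset of +126.46° east of the west edge: ((126.46 − 175.81) mod 360) = 310.65°.
310.65° > 82.93° ⇒ outside.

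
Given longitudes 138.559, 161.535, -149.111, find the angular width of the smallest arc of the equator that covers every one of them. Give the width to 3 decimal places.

Sort the longitudes: -149.111°, +138.559°, +161.535°.
Eastward gaps between consecutive values (wrapping around): 287.670°, 22.976°, 49.354°.
Largest gap = 287.670° ⇒ minimal covering band is its complement: 360° − 287.670° = 72.330°.
Band runs from +138.559° eastward to -149.111°, crossing the antimeridian.

72.330°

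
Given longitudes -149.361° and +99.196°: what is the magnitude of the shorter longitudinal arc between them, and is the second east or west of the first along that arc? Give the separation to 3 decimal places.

Raw difference: 99.196 − -149.361 = 248.557°.
Normalise into (−180°, 180°]: 248.557° − 360° = -111.443°.
Negative ⇒ the second point lies to the west; separation 111.443°.

111.443° west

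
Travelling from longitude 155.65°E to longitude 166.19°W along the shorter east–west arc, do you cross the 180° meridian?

Naïve |-166.19 − 155.65| = 321.84° > 180°, so the shorter arc goes the other way round — across 180°.
Signed shortest Δλ = ((-166.19 − 155.65 + 180) mod 360) − 180 = 38.16°.
Going east by 38.16° from +155.65° passes through 180° before reaching -166.19°.

Yes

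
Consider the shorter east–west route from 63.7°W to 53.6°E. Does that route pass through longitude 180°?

Signed shortest Δλ = ((53.6 − -63.7 + 180) mod 360) − 180 = 117.3°.
Going east by 117.3° from -63.7° reaches +53.6° without touching 180°.

No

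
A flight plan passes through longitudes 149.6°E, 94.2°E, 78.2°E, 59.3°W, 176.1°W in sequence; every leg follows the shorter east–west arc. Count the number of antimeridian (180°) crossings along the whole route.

0

Leg 1: +149.6° → +94.2°, shortest Δλ = -55.4° (west) — does not cross 180°.
Leg 2: +94.2° → +78.2°, shortest Δλ = -16.0° (west) — does not cross 180°.
Leg 3: +78.2° → -59.3°, shortest Δλ = -137.5° (west) — does not cross 180°.
Leg 4: -59.3° → -176.1°, shortest Δλ = -116.8° (west) — does not cross 180°.
Total crossings: 0.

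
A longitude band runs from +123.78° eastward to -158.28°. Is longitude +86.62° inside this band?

Band width going east from +123.78° to -158.28°: ((-158.28 − 123.78) mod 360) = 77.94°.
Offset of +86.62° east of the west edge: ((86.62 − 123.78) mod 360) = 322.84°.
322.84° > 77.94° ⇒ outside.

No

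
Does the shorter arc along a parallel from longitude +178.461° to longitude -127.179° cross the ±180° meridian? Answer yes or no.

Naïve |-127.179 − 178.461| = 305.64° > 180°, so the shorter arc goes the other way round — across 180°.
Signed shortest Δλ = ((-127.179 − 178.461 + 180) mod 360) − 180 = 54.36°.
Going east by 54.36° from +178.461° passes through 180° before reaching -127.179°.

Yes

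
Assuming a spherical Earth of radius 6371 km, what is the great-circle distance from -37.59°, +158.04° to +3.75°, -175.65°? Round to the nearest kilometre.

Δλ = -175.65 − 158.04 = -333.69°; wrapped into (−180°, 180°]: 26.31°.
Δφ = 3.75 − -37.59 = 41.34°.
a = sin²(Δφ/2) + cos φ₁ · cos φ₂ · sin²(Δλ/2) = 0.165553.
c = 2·atan2(√a, √(1−a)) = 0.83808 rad → d = 6371·c ≈ 5339.39 km.

5339 km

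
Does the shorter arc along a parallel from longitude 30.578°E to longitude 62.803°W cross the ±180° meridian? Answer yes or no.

No

Signed shortest Δλ = ((-62.803 − 30.578 + 180) mod 360) − 180 = -93.381°.
Going west by 93.381° from +30.578° reaches -62.803° without touching 180°.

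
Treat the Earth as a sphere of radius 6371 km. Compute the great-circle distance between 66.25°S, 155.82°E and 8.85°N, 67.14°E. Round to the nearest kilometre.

Δλ = 67.14 − 155.82 = -88.68°.
Δφ = 8.85 − -66.25 = 75.10°.
a = sin²(Δφ/2) + cos φ₁ · cos φ₂ · sin²(Δλ/2) = 0.565826.
c = 2·atan2(√a, √(1−a)) = 1.70283 rad → d = 6371·c ≈ 10848.74 km.

10849 km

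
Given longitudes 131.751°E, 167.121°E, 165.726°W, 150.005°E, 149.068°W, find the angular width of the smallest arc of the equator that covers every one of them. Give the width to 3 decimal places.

79.181°

Sort the longitudes: -165.726°, -149.068°, +131.751°, +150.005°, +167.121°.
Eastward gaps between consecutive values (wrapping around): 16.658°, 280.819°, 18.254°, 17.116°, 27.153°.
Largest gap = 280.819° ⇒ minimal covering band is its complement: 360° − 280.819° = 79.181°.
Band runs from +131.751° eastward to -149.068°, crossing the antimeridian.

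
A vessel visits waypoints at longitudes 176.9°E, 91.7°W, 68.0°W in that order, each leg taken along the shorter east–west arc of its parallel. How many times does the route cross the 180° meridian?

Leg 1: +176.9° → -91.7°, shortest Δλ = 91.4° (east) — crosses 180°.
Leg 2: -91.7° → -68.0°, shortest Δλ = 23.7° (east) — does not cross 180°.
Total crossings: 1.

1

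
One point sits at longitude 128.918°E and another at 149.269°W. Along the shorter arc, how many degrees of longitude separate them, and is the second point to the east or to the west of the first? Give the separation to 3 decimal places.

81.813° east

Raw difference: -149.269 − 128.918 = -278.187°.
Normalise into (−180°, 180°]: -278.187° + 360° = 81.813°.
Positive ⇒ the second point lies to the east; separation 81.813°.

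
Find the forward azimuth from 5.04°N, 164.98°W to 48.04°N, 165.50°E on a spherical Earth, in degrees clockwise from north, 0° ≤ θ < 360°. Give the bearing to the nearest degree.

Δλ = 165.50 − -164.98 = 330.48°; wrapped into (−180°, 180°]: -29.52°.
θ = atan2( sin Δλ · cos φ₂ , cos φ₁ · sin φ₂ − sin φ₁ · cos φ₂ · cos Δλ )
  = atan2(-0.32944, 0.68962) = -25.534° → normalised to [0°, 360°): 334.466°.

334°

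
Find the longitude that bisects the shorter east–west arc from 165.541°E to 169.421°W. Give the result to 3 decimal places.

Signed shortest Δλ from +165.541° to -169.421° is +25.038°.
Midpoint longitude = +165.541° + (+25.038°)/2 = +165.541° + 12.519° = +178.060°.
(The naïve average (+165.541 + -169.421)/2 = -1.94° is on the wrong side of the globe.)

178.060°E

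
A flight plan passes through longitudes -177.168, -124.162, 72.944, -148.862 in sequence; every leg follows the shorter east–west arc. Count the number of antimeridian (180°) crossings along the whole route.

2

Leg 1: -177.168° → -124.162°, shortest Δλ = 53.006° (east) — does not cross 180°.
Leg 2: -124.162° → +72.944°, shortest Δλ = -162.894° (west) — crosses 180°.
Leg 3: +72.944° → -148.862°, shortest Δλ = 138.194° (east) — crosses 180°.
Total crossings: 2.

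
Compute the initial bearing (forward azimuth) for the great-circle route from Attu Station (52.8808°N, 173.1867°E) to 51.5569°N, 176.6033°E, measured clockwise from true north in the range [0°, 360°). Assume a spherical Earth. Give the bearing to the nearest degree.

121°

Δλ = 176.6033 − 173.1867 = 3.4166°.
θ = atan2( sin Δλ · cos φ₂ , cos φ₁ · sin φ₂ − sin φ₁ · cos φ₂ · cos Δλ )
  = atan2(0.03705, -0.02222) = 120.954° → normalised to [0°, 360°): 120.954°.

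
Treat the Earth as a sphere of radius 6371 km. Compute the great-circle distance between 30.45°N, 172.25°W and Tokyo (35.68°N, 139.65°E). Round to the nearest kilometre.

Δλ = 139.65 − -172.25 = 311.90°; wrapped into (−180°, 180°]: -48.10°.
Δφ = 35.68 − 30.45 = 5.23°.
a = sin²(Δφ/2) + cos φ₁ · cos φ₂ · sin²(Δλ/2) = 0.118382.
c = 2·atan2(√a, √(1−a)) = 0.70249 rad → d = 6371·c ≈ 4475.55 km.

4476 km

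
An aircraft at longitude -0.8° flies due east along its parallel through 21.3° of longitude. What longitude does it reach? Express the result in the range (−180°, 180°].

Start at -0.8°; shift +21.3° → +20.5°.
+20.5° already lies in (−180°, 180°].

+20.5°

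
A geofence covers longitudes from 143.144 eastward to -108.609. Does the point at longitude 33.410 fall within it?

Band width going east from +143.144° to -108.609°: ((-108.609 − 143.144) mod 360) = 108.247°.
Offset of +33.410° east of the west edge: ((33.410 − 143.144) mod 360) = 250.266°.
250.266° > 108.247° ⇒ outside.

No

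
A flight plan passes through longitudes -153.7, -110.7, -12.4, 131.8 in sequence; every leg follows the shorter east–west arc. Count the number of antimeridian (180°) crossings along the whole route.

Leg 1: -153.7° → -110.7°, shortest Δλ = 43.0° (east) — does not cross 180°.
Leg 2: -110.7° → -12.4°, shortest Δλ = 98.3° (east) — does not cross 180°.
Leg 3: -12.4° → +131.8°, shortest Δλ = 144.2° (east) — does not cross 180°.
Total crossings: 0.

0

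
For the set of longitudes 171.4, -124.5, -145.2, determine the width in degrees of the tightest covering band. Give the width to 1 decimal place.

64.1°

Sort the longitudes: -145.2°, -124.5°, +171.4°.
Eastward gaps between consecutive values (wrapping around): 20.7°, 295.9°, 43.4°.
Largest gap = 295.9° ⇒ minimal covering band is its complement: 360° − 295.9° = 64.1°.
Band runs from +171.4° eastward to -124.5°, crossing the antimeridian.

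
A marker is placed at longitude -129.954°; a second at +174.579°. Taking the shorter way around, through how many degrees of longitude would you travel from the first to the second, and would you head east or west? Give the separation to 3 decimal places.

Raw difference: 174.579 − -129.954 = 304.533°.
Normalise into (−180°, 180°]: 304.533° − 360° = -55.467°.
Negative ⇒ the second point lies to the west; separation 55.467°.

55.467° west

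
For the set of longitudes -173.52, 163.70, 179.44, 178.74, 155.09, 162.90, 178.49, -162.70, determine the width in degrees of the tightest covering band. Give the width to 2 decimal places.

Sort the longitudes: -173.52°, -162.70°, +155.09°, +162.90°, +163.70°, +178.49°, +178.74°, +179.44°.
Eastward gaps between consecutive values (wrapping around): 10.82°, 317.79°, 7.81°, 0.80°, 14.79°, 0.25°, 0.70°, 7.04°.
Largest gap = 317.79° ⇒ minimal covering band is its complement: 360° − 317.79° = 42.21°.
Band runs from +155.09° eastward to -162.70°, crossing the antimeridian.

42.21°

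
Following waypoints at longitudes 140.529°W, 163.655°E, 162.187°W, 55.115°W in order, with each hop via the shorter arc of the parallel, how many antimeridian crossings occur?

2

Leg 1: -140.529° → +163.655°, shortest Δλ = -55.816° (west) — crosses 180°.
Leg 2: +163.655° → -162.187°, shortest Δλ = 34.158° (east) — crosses 180°.
Leg 3: -162.187° → -55.115°, shortest Δλ = 107.072° (east) — does not cross 180°.
Total crossings: 2.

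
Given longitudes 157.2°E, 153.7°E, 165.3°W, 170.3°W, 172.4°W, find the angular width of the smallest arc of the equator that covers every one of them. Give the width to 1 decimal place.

41.0°

Sort the longitudes: -172.4°, -170.3°, -165.3°, +153.7°, +157.2°.
Eastward gaps between consecutive values (wrapping around): 2.1°, 5.0°, 319.0°, 3.5°, 30.4°.
Largest gap = 319.0° ⇒ minimal covering band is its complement: 360° − 319.0° = 41.0°.
Band runs from +153.7° eastward to -165.3°, crossing the antimeridian.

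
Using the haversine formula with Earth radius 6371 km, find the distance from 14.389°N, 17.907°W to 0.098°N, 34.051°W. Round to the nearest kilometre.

Δλ = -34.051 − -17.907 = -16.144°.
Δφ = 0.098 − 14.389 = -14.291°.
a = sin²(Δφ/2) + cos φ₁ · cos φ₂ · sin²(Δλ/2) = 0.034571.
c = 2·atan2(√a, √(1−a)) = 0.37404 rad → d = 6371·c ≈ 2383.03 km.

2383 km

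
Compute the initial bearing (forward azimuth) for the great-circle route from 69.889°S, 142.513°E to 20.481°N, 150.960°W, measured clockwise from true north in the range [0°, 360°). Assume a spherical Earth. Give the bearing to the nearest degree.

61°

Δλ = -150.960 − 142.513 = -293.473°; wrapped into (−180°, 180°]: 66.527°.
θ = atan2( sin Δλ · cos φ₂ , cos φ₁ · sin φ₂ − sin φ₁ · cos φ₂ · cos Δλ )
  = atan2(0.85927, 0.47070) = 61.287° → normalised to [0°, 360°): 61.287°.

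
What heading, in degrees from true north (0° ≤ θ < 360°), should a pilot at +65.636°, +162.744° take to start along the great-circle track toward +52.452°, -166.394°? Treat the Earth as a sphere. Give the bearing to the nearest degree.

116°

Δλ = -166.394 − 162.744 = -329.138°; wrapped into (−180°, 180°]: 30.862°.
θ = atan2( sin Δλ · cos φ₂ , cos φ₁ · sin φ₂ − sin φ₁ · cos φ₂ · cos Δλ )
  = atan2(0.31262, -0.14947) = 115.554° → normalised to [0°, 360°): 115.554°.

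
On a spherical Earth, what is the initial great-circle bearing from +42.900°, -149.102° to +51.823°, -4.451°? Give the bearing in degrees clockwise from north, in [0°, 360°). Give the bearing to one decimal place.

21.3°

Δλ = -4.451 − -149.102 = 144.651°.
θ = atan2( sin Δλ · cos φ₂ , cos φ₁ · sin φ₂ − sin φ₁ · cos φ₂ · cos Δλ )
  = atan2(0.35760, 0.91904) = 21.261° → normalised to [0°, 360°): 21.261°.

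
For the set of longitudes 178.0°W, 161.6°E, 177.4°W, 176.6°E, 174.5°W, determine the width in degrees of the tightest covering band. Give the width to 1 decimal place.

Sort the longitudes: -178.0°, -177.4°, -174.5°, +161.6°, +176.6°.
Eastward gaps between consecutive values (wrapping around): 0.6°, 2.9°, 336.1°, 15.0°, 5.4°.
Largest gap = 336.1° ⇒ minimal covering band is its complement: 360° − 336.1° = 23.9°.
Band runs from +161.6° eastward to -174.5°, crossing the antimeridian.

23.9°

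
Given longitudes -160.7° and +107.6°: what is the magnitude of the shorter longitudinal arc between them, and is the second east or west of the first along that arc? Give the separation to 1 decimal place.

91.7° west

Raw difference: 107.6 − -160.7 = 268.3°.
Normalise into (−180°, 180°]: 268.3° − 360° = -91.7°.
Negative ⇒ the second point lies to the west; separation 91.7°.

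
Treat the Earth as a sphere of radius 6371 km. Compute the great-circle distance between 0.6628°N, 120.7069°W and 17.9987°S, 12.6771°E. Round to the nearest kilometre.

Δλ = 12.6771 − -120.7069 = 133.3840°.
Δφ = -17.9987 − 0.6628 = -18.6615°.
a = sin²(Δφ/2) + cos φ₁ · cos φ₂ · sin²(Δλ/2) = 0.828401.
c = 2·atan2(√a, √(1−a)) = 2.28737 rad → d = 6371·c ≈ 14572.81 km.

14573 km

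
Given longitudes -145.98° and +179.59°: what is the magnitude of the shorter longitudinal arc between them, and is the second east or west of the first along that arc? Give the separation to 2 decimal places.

34.43° west

Raw difference: 179.59 − -145.98 = 325.57°.
Normalise into (−180°, 180°]: 325.57° − 360° = -34.43°.
Negative ⇒ the second point lies to the west; separation 34.43°.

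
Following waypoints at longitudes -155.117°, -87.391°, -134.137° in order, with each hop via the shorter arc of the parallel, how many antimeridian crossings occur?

Leg 1: -155.117° → -87.391°, shortest Δλ = 67.726° (east) — does not cross 180°.
Leg 2: -87.391° → -134.137°, shortest Δλ = -46.746° (west) — does not cross 180°.
Total crossings: 0.

0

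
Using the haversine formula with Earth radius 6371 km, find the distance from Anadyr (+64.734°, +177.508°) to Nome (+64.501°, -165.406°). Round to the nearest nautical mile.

439 nmi

Δλ = -165.406 − 177.508 = -342.914°; wrapped into (−180°, 180°]: 17.086°.
Δφ = 64.501 − 64.734 = -0.233°.
a = sin²(Δφ/2) + cos φ₁ · cos φ₂ · sin²(Δλ/2) = 0.004059.
c = 2·atan2(√a, √(1−a)) = 0.12751 rad → d = 6371·c ≈ 812.34 km ≈ 438.63 nmi.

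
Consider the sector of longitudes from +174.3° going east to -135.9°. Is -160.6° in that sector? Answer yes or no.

Band width going east from +174.3° to -135.9°: ((-135.9 − 174.3) mod 360) = 49.8°.
Offset of -160.6° east of the west edge: ((-160.6 − 174.3) mod 360) = 25.1°.
25.1° ≤ 49.8° ⇒ inside.

Yes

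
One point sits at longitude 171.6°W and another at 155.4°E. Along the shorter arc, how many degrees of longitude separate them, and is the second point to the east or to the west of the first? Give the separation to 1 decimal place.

33.0° west

Raw difference: 155.4 − -171.6 = 327.0°.
Normalise into (−180°, 180°]: 327.0° − 360° = -33.0°.
Negative ⇒ the second point lies to the west; separation 33.0°.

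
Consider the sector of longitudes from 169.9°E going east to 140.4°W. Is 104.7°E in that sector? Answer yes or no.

Band width going east from +169.9° to -140.4°: ((-140.4 − 169.9) mod 360) = 49.7°.
Offset of +104.7° east of the west edge: ((104.7 − 169.9) mod 360) = 294.8°.
294.8° > 49.7° ⇒ outside.

No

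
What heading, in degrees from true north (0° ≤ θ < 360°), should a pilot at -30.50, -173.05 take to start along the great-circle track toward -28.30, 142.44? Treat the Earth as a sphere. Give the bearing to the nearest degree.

Δλ = 142.44 − -173.05 = 315.49°; wrapped into (−180°, 180°]: -44.51°.
θ = atan2( sin Δλ · cos φ₂ , cos φ₁ · sin φ₂ − sin φ₁ · cos φ₂ · cos Δλ )
  = atan2(-0.61724, -0.08981) = -98.278° → normalised to [0°, 360°): 261.722°.

262°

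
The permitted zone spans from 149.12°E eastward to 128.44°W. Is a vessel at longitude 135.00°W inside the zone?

Yes

Band width going east from +149.12° to -128.44°: ((-128.44 − 149.12) mod 360) = 82.44°.
Offset of -135.00° east of the west edge: ((-135.00 − 149.12) mod 360) = 75.88°.
75.88° ≤ 82.44° ⇒ inside.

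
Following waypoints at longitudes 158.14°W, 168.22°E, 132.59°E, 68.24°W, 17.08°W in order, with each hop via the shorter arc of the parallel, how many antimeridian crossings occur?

Leg 1: -158.14° → +168.22°, shortest Δλ = -33.64° (west) — crosses 180°.
Leg 2: +168.22° → +132.59°, shortest Δλ = -35.63° (west) — does not cross 180°.
Leg 3: +132.59° → -68.24°, shortest Δλ = 159.17° (east) — crosses 180°.
Leg 4: -68.24° → -17.08°, shortest Δλ = 51.16° (east) — does not cross 180°.
Total crossings: 2.

2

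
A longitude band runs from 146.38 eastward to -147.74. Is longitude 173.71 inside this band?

Band width going east from +146.38° to -147.74°: ((-147.74 − 146.38) mod 360) = 65.88°.
Offset of +173.71° east of the west edge: ((173.71 − 146.38) mod 360) = 27.33°.
27.33° ≤ 65.88° ⇒ inside.

Yes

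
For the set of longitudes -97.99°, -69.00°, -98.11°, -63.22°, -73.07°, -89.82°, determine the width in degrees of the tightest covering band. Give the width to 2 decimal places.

34.89°

Sort the longitudes: -98.11°, -97.99°, -89.82°, -73.07°, -69.00°, -63.22°.
Eastward gaps between consecutive values (wrapping around): 0.12°, 8.17°, 16.75°, 4.07°, 5.78°, 325.11°.
Largest gap = 325.11° ⇒ minimal covering band is its complement: 360° − 325.11° = 34.89°.
Band runs from -98.11° eastward to -63.22°.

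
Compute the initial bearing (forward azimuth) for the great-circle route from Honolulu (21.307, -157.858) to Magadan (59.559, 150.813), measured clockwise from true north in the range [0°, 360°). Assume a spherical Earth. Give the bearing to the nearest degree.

Δλ = 150.813 − -157.858 = 308.671°; wrapped into (−180°, 180°]: -51.329°.
θ = atan2( sin Δλ · cos φ₂ , cos φ₁ · sin φ₂ − sin φ₁ · cos φ₂ · cos Δλ )
  = atan2(-0.39557, 0.68819) = -29.890° → normalised to [0°, 360°): 330.110°.

330°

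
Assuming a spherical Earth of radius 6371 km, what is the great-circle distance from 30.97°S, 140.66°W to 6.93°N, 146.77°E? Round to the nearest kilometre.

Δλ = 146.77 − -140.66 = 287.43°; wrapped into (−180°, 180°]: -72.57°.
Δφ = 6.93 − -30.97 = 37.90°.
a = sin²(Δφ/2) + cos φ₁ · cos φ₂ · sin²(Δλ/2) = 0.403564.
c = 2·atan2(√a, √(1−a)) = 1.37671 rad → d = 6371·c ≈ 8771.01 km.

8771 km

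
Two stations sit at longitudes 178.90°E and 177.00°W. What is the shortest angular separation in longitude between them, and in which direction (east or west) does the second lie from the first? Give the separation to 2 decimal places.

4.10° east

Raw difference: -177.00 − 178.90 = -355.9°.
Normalise into (−180°, 180°]: -355.9° + 360° = 4.1°.
Positive ⇒ the second point lies to the east; separation 4.10°.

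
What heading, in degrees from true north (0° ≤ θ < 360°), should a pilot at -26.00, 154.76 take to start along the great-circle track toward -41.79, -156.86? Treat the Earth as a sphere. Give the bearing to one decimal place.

124.4°

Δλ = -156.86 − 154.76 = -311.62°; wrapped into (−180°, 180°]: 48.38°.
θ = atan2( sin Δλ · cos φ₂ , cos φ₁ · sin φ₂ − sin φ₁ · cos φ₂ · cos Δλ )
  = atan2(0.55738, -0.38187) = 124.416° → normalised to [0°, 360°): 124.416°.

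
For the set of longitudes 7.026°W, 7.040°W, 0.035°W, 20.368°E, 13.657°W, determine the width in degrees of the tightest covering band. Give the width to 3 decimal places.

Sort the longitudes: -13.657°, -7.040°, -7.026°, -0.035°, +20.368°.
Eastward gaps between consecutive values (wrapping around): 6.617°, 0.014°, 6.991°, 20.403°, 325.975°.
Largest gap = 325.975° ⇒ minimal covering band is its complement: 360° − 325.975° = 34.025°.
Band runs from -13.657° eastward to +20.368°.

34.025°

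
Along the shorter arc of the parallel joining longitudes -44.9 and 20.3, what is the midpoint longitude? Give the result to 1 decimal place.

-12.3°

Signed shortest Δλ from -44.9° to +20.3° is +65.2°.
Midpoint longitude = -44.9° + (+65.2°)/2 = -44.9° + 32.6° = -12.3°.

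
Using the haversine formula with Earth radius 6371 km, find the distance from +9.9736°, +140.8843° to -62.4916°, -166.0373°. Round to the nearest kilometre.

Δλ = -166.0373 − 140.8843 = -306.9216°; wrapped into (−180°, 180°]: 53.0784°.
Δφ = -62.4916 − 9.9736 = -72.4652°.
a = sin²(Δφ/2) + cos φ₁ · cos φ₂ · sin²(Δλ/2) = 0.440173.
c = 2·atan2(√a, √(1−a)) = 1.45086 rad → d = 6371·c ≈ 9243.40 km.

9243 km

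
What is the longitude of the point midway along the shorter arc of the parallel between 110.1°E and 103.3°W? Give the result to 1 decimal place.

176.6°W

Signed shortest Δλ from +110.1° to -103.3° is +146.6°.
Midpoint longitude = +110.1° + (+146.6°)/2 = +110.1° + 73.3° = +183.4°.
Normalise into (−180°, 180°]: -176.6°.
(The naïve average (+110.1 + -103.3)/2 = 3.4° is on the wrong side of the globe.)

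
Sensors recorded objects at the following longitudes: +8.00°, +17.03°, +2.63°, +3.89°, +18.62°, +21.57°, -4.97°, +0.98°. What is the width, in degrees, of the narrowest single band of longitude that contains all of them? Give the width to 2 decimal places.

26.54°

Sort the longitudes: -4.97°, +0.98°, +2.63°, +3.89°, +8.00°, +17.03°, +18.62°, +21.57°.
Eastward gaps between consecutive values (wrapping around): 5.95°, 1.65°, 1.26°, 4.11°, 9.03°, 1.59°, 2.95°, 333.46°.
Largest gap = 333.46° ⇒ minimal covering band is its complement: 360° − 333.46° = 26.54°.
Band runs from -4.97° eastward to +21.57°.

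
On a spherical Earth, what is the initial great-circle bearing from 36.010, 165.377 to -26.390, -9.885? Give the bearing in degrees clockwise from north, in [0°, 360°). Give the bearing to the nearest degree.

Δλ = -9.885 − 165.377 = -175.262°.
θ = atan2( sin Δλ · cos φ₂ , cos φ₁ · sin φ₂ − sin φ₁ · cos φ₂ · cos Δλ )
  = atan2(-0.07399, 0.16531) = -24.113° → normalised to [0°, 360°): 335.887°.

336°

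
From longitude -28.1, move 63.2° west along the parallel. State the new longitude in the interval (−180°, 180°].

Start at -28.1°; shift −63.2° → -91.3°.
-91.3° already lies in (−180°, 180°].

-91.3°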